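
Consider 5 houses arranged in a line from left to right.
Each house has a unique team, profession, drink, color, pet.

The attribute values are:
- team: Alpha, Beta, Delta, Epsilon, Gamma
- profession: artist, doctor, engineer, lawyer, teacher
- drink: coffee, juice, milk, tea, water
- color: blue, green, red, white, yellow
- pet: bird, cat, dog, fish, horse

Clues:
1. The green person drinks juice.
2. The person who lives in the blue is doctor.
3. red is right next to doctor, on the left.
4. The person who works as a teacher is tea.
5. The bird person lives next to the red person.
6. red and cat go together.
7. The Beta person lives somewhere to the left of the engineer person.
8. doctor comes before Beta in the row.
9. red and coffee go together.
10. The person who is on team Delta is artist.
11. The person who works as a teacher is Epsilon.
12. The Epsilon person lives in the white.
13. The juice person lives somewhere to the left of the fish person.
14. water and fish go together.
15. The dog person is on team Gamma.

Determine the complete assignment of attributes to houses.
Solution:

House | Team | Profession | Drink | Color | Pet
-----------------------------------------------
  1   | Epsilon | teacher | tea | white | bird
  2   | Delta | artist | coffee | red | cat
  3   | Gamma | doctor | milk | blue | dog
  4   | Beta | lawyer | juice | green | horse
  5   | Alpha | engineer | water | yellow | fish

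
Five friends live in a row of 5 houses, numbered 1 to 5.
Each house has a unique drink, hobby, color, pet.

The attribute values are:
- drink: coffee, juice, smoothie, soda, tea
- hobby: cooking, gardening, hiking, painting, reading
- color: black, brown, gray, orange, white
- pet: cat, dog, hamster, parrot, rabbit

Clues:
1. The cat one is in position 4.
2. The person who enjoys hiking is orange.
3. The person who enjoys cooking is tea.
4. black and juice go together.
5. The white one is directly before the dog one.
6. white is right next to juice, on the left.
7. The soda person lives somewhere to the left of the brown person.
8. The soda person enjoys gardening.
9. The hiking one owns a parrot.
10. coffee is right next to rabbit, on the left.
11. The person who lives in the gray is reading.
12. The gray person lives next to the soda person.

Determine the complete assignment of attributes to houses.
Solution:

House | Drink | Hobby | Color | Pet
-----------------------------------
  1   | coffee | reading | gray | hamster
  2   | soda | gardening | white | rabbit
  3   | juice | painting | black | dog
  4   | tea | cooking | brown | cat
  5   | smoothie | hiking | orange | parrot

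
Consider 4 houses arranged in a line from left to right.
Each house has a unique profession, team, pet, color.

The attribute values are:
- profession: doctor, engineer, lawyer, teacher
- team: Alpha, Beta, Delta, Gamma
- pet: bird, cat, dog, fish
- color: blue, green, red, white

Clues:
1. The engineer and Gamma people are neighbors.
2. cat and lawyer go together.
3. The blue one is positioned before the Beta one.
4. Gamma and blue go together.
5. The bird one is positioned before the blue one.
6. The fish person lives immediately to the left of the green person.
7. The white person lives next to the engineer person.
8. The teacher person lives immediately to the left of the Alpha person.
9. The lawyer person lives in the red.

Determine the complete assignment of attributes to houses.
Solution:

House | Profession | Team | Pet | Color
---------------------------------------
  1   | teacher | Delta | fish | white
  2   | engineer | Alpha | bird | green
  3   | doctor | Gamma | dog | blue
  4   | lawyer | Beta | cat | red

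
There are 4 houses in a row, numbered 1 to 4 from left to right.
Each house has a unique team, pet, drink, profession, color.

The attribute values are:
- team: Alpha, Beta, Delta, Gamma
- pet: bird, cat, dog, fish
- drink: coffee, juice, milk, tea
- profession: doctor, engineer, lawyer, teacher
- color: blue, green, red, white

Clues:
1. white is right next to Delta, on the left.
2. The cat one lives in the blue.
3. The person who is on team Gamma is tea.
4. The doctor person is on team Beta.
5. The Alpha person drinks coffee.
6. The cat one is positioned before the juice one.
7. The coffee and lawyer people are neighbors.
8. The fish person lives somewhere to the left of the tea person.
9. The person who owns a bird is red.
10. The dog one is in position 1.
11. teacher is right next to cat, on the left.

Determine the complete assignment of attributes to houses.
Solution:

House | Team | Pet | Drink | Profession | Color
-----------------------------------------------
  1   | Alpha | dog | coffee | teacher | white
  2   | Delta | cat | milk | lawyer | blue
  3   | Beta | fish | juice | doctor | green
  4   | Gamma | bird | tea | engineer | red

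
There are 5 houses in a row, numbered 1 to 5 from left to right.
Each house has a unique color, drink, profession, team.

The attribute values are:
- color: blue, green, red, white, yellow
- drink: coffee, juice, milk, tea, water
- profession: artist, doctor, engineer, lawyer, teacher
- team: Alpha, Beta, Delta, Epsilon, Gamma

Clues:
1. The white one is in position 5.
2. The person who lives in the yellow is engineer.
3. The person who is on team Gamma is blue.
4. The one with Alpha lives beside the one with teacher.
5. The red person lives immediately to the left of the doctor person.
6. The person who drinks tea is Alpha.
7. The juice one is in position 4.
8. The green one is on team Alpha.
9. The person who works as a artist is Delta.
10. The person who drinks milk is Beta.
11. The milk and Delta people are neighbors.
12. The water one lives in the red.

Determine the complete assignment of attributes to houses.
Solution:

House | Color | Drink | Profession | Team
-----------------------------------------
  1   | yellow | milk | engineer | Beta
  2   | red | water | artist | Delta
  3   | green | tea | doctor | Alpha
  4   | blue | juice | teacher | Gamma
  5   | white | coffee | lawyer | Epsilon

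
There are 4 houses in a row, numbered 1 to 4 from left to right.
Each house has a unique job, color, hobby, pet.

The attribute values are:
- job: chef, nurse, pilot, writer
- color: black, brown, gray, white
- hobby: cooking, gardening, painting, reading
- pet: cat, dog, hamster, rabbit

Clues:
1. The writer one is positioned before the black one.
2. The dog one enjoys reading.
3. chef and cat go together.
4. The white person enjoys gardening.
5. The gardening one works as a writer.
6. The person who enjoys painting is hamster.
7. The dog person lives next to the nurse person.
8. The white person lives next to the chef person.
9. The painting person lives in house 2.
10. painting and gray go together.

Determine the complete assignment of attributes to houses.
Solution:

House | Job | Color | Hobby | Pet
---------------------------------
  1   | pilot | brown | reading | dog
  2   | nurse | gray | painting | hamster
  3   | writer | white | gardening | rabbit
  4   | chef | black | cooking | cat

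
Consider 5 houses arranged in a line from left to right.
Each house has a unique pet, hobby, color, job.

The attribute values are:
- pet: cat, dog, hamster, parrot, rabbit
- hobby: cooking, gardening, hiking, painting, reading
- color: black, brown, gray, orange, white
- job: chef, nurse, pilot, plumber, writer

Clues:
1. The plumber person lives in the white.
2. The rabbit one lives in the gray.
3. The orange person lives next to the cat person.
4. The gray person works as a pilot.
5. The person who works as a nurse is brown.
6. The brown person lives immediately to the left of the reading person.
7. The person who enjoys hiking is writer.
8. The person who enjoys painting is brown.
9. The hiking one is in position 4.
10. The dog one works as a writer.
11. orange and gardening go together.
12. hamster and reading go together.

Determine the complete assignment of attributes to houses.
Solution:

House | Pet | Hobby | Color | Job
---------------------------------
  1   | parrot | gardening | orange | chef
  2   | cat | painting | brown | nurse
  3   | hamster | reading | white | plumber
  4   | dog | hiking | black | writer
  5   | rabbit | cooking | gray | pilot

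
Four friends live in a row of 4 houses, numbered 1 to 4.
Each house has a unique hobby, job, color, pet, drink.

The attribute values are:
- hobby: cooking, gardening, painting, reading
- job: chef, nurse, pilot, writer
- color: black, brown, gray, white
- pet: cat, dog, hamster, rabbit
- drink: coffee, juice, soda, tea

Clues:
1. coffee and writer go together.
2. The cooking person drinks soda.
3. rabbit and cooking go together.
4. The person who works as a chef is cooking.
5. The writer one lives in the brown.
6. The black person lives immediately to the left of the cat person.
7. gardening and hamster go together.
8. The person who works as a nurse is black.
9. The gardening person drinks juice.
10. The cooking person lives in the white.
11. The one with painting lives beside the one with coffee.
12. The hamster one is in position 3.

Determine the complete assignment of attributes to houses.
Solution:

House | Hobby | Job | Color | Pet | Drink
-----------------------------------------
  1   | painting | nurse | black | dog | tea
  2   | reading | writer | brown | cat | coffee
  3   | gardening | pilot | gray | hamster | juice
  4   | cooking | chef | white | rabbit | soda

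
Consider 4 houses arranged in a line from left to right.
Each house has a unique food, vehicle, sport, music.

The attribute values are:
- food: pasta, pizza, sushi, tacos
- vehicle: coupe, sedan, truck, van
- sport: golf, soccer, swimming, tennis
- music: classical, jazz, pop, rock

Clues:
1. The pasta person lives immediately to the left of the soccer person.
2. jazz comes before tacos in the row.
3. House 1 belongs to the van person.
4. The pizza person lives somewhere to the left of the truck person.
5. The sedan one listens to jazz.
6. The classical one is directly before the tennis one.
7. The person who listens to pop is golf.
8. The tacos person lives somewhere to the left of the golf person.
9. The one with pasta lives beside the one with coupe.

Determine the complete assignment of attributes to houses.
Solution:

House | Food | Vehicle | Sport | Music
--------------------------------------
  1   | pizza | van | swimming | classical
  2   | pasta | sedan | tennis | jazz
  3   | tacos | coupe | soccer | rock
  4   | sushi | truck | golf | pop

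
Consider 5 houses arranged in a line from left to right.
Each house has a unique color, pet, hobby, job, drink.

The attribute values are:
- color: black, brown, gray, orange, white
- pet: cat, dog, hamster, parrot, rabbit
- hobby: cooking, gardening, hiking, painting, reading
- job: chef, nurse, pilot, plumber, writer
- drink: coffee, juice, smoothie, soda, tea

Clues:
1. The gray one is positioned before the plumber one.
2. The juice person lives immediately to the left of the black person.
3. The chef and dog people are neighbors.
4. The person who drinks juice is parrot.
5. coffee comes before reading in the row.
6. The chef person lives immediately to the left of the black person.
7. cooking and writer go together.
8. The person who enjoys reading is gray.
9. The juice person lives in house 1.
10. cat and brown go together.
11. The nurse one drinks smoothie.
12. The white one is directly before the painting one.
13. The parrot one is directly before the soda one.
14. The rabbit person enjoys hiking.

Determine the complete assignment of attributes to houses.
Solution:

House | Color | Pet | Hobby | Job | Drink
-----------------------------------------
  1   | white | parrot | gardening | chef | juice
  2   | black | dog | painting | pilot | soda
  3   | brown | cat | cooking | writer | coffee
  4   | gray | hamster | reading | nurse | smoothie
  5   | orange | rabbit | hiking | plumber | tea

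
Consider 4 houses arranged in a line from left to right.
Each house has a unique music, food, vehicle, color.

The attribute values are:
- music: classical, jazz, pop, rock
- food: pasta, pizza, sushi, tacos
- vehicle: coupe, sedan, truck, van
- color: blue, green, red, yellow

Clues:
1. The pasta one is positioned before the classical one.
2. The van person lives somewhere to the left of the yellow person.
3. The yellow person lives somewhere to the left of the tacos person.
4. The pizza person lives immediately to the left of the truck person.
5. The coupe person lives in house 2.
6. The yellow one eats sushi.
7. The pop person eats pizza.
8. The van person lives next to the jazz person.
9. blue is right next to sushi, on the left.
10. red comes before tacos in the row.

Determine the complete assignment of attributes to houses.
Solution:

House | Music | Food | Vehicle | Color
--------------------------------------
  1   | rock | pasta | van | blue
  2   | jazz | sushi | coupe | yellow
  3   | pop | pizza | sedan | red
  4   | classical | tacos | truck | green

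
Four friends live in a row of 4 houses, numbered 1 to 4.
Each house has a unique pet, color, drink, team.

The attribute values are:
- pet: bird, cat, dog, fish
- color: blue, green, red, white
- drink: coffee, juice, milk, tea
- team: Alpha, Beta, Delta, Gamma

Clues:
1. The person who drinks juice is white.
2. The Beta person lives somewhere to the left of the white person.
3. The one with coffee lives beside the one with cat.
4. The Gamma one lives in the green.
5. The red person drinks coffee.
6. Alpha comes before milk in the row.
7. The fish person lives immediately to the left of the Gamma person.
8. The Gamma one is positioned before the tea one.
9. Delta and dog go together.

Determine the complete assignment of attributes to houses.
Solution:

House | Pet | Color | Drink | Team
----------------------------------
  1   | fish | red | coffee | Alpha
  2   | cat | green | milk | Gamma
  3   | bird | blue | tea | Beta
  4   | dog | white | juice | Delta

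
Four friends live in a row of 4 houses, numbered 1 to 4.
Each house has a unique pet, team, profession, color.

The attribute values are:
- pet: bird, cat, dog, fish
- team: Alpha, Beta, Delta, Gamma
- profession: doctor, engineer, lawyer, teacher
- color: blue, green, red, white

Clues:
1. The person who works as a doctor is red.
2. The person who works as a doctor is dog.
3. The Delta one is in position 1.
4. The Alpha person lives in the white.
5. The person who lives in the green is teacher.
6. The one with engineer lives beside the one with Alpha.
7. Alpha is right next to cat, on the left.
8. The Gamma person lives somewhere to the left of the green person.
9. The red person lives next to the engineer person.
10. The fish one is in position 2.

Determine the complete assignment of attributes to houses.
Solution:

House | Pet | Team | Profession | Color
---------------------------------------
  1   | dog | Delta | doctor | red
  2   | fish | Gamma | engineer | blue
  3   | bird | Alpha | lawyer | white
  4   | cat | Beta | teacher | green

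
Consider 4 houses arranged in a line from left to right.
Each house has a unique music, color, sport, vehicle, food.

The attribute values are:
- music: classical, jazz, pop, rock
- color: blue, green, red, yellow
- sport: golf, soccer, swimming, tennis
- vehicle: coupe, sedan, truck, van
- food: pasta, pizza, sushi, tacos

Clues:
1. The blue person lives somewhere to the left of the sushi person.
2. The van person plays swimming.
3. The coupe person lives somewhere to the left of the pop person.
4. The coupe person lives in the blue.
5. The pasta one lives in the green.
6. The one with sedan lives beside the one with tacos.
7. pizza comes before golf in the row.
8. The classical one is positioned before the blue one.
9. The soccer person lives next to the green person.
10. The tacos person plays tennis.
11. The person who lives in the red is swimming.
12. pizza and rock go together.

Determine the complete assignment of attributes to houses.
Solution:

House | Music | Color | Sport | Vehicle | Food
----------------------------------------------
  1   | rock | yellow | soccer | truck | pizza
  2   | classical | green | golf | sedan | pasta
  3   | jazz | blue | tennis | coupe | tacos
  4   | pop | red | swimming | van | sushi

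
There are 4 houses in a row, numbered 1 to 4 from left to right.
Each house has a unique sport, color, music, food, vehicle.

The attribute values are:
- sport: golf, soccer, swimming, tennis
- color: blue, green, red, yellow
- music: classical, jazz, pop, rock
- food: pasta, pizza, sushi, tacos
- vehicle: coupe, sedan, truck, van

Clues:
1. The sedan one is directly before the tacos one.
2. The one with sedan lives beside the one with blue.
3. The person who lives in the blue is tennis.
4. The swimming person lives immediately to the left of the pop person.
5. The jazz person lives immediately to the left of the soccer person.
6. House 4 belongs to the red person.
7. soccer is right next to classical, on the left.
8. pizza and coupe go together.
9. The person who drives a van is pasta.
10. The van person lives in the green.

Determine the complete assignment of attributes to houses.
Solution:

House | Sport | Color | Music | Food | Vehicle
----------------------------------------------
  1   | swimming | green | jazz | pasta | van
  2   | soccer | yellow | pop | sushi | sedan
  3   | tennis | blue | classical | tacos | truck
  4   | golf | red | rock | pizza | coupe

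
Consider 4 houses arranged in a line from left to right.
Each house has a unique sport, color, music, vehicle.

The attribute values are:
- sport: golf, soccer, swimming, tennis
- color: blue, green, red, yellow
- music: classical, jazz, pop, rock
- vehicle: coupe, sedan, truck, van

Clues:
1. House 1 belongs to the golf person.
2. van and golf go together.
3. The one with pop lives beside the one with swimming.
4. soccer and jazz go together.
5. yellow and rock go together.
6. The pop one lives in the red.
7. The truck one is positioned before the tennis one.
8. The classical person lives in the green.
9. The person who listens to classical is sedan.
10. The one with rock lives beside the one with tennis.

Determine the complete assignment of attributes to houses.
Solution:

House | Sport | Color | Music | Vehicle
---------------------------------------
  1   | golf | red | pop | van
  2   | swimming | yellow | rock | truck
  3   | tennis | green | classical | sedan
  4   | soccer | blue | jazz | coupe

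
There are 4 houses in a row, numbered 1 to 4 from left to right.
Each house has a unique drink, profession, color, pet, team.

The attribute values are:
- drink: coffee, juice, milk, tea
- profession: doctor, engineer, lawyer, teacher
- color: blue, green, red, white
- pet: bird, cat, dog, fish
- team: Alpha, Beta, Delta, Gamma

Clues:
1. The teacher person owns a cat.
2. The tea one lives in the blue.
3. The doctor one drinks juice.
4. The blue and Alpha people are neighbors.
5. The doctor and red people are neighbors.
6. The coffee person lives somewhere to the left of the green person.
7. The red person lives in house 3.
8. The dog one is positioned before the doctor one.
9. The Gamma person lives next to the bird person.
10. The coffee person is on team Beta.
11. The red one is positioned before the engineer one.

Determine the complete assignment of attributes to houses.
Solution:

House | Drink | Profession | Color | Pet | Team
-----------------------------------------------
  1   | tea | lawyer | blue | dog | Gamma
  2   | juice | doctor | white | bird | Alpha
  3   | coffee | teacher | red | cat | Beta
  4   | milk | engineer | green | fish | Delta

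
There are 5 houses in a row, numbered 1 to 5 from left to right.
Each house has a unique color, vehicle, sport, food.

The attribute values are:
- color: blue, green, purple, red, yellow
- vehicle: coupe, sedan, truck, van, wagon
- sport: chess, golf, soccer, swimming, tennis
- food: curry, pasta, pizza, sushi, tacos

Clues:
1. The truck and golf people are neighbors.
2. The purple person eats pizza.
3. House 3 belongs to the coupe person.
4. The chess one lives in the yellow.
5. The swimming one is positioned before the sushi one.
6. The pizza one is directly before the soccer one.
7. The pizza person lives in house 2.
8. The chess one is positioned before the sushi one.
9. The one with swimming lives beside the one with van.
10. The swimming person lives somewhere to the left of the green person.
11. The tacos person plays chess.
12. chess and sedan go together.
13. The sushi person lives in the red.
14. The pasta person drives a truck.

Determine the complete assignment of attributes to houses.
Solution:

House | Color | Vehicle | Sport | Food
--------------------------------------
  1   | blue | truck | swimming | pasta
  2   | purple | van | golf | pizza
  3   | green | coupe | soccer | curry
  4   | yellow | sedan | chess | tacos
  5   | red | wagon | tennis | sushi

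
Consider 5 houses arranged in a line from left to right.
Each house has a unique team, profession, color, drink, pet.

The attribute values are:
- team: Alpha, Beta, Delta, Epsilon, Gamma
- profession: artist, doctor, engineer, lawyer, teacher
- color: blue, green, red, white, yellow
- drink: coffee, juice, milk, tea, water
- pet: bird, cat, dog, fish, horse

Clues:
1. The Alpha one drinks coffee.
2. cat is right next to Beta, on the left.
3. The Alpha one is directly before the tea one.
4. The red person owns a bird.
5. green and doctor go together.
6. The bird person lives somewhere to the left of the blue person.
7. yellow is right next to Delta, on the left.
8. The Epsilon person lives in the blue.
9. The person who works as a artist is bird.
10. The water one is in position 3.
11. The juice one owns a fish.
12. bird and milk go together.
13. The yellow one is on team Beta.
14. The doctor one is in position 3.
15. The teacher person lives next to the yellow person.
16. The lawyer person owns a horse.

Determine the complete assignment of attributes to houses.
Solution:

House | Team | Profession | Color | Drink | Pet
-----------------------------------------------
  1   | Alpha | teacher | white | coffee | cat
  2   | Beta | lawyer | yellow | tea | horse
  3   | Delta | doctor | green | water | dog
  4   | Gamma | artist | red | milk | bird
  5   | Epsilon | engineer | blue | juice | fish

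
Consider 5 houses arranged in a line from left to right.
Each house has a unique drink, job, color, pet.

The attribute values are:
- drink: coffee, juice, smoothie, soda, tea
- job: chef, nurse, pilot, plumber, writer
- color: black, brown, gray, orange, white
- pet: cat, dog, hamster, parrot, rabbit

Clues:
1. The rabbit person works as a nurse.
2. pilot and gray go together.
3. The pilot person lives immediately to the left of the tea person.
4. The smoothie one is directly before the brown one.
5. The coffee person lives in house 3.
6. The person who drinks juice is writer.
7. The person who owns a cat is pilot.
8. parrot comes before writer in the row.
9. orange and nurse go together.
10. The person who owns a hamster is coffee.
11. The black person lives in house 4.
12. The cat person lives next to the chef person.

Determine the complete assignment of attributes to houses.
Solution:

House | Drink | Job | Color | Pet
---------------------------------
  1   | smoothie | pilot | gray | cat
  2   | tea | chef | brown | parrot
  3   | coffee | plumber | white | hamster
  4   | juice | writer | black | dog
  5   | soda | nurse | orange | rabbit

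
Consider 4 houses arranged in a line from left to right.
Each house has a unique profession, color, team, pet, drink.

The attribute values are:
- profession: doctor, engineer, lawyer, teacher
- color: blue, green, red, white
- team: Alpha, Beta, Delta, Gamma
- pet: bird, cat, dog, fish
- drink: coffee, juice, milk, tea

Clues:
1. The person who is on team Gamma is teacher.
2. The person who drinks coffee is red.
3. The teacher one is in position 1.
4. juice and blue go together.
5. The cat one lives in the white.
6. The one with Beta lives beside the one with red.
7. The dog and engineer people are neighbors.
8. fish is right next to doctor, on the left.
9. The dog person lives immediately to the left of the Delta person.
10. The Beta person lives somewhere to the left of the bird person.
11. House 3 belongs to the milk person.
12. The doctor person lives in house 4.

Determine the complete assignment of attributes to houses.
Solution:

House | Profession | Color | Team | Pet | Drink
-----------------------------------------------
  1   | teacher | blue | Gamma | dog | juice
  2   | engineer | white | Delta | cat | tea
  3   | lawyer | green | Beta | fish | milk
  4   | doctor | red | Alpha | bird | coffee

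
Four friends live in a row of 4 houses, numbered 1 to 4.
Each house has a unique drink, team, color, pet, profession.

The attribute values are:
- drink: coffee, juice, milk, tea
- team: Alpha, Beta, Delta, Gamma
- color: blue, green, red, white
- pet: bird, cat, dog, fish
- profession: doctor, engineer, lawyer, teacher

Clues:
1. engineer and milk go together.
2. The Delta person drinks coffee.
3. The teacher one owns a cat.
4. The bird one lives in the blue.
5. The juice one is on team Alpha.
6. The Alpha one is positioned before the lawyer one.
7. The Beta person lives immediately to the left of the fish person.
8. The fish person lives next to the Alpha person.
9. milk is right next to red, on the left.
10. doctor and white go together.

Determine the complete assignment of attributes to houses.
Solution:

House | Drink | Team | Color | Pet | Profession
-----------------------------------------------
  1   | tea | Beta | white | dog | doctor
  2   | milk | Gamma | green | fish | engineer
  3   | juice | Alpha | red | cat | teacher
  4   | coffee | Delta | blue | bird | lawyer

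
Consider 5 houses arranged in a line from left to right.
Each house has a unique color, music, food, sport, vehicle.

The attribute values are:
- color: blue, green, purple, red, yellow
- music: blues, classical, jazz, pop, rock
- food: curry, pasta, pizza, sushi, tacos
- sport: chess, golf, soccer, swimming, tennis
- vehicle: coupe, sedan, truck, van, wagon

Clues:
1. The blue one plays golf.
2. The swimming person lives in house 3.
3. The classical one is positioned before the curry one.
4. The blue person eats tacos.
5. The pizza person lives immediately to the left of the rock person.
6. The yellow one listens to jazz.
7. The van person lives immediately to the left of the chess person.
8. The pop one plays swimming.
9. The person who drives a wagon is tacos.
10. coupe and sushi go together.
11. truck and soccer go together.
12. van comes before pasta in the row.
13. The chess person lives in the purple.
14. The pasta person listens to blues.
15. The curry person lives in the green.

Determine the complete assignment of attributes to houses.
Solution:

House | Color | Music | Food | Sport | Vehicle
----------------------------------------------
  1   | red | classical | pizza | soccer | truck
  2   | blue | rock | tacos | golf | wagon
  3   | green | pop | curry | swimming | van
  4   | purple | blues | pasta | chess | sedan
  5   | yellow | jazz | sushi | tennis | coupe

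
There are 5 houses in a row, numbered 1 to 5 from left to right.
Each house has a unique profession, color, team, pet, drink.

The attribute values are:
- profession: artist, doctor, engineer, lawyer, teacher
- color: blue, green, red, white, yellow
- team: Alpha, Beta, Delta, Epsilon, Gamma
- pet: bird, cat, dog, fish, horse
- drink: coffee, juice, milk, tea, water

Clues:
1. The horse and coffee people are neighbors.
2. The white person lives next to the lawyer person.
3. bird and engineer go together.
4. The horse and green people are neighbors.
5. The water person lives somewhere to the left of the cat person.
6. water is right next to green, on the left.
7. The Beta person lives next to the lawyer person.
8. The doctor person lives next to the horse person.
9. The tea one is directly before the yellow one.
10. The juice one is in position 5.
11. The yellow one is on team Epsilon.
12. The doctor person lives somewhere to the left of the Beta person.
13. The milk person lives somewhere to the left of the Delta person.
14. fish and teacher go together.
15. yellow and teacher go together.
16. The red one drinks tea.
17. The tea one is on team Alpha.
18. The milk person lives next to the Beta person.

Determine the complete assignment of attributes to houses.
Solution:

House | Profession | Color | Team | Pet | Drink
-----------------------------------------------
  1   | doctor | blue | Gamma | dog | milk
  2   | artist | white | Beta | horse | water
  3   | lawyer | green | Delta | cat | coffee
  4   | engineer | red | Alpha | bird | tea
  5   | teacher | yellow | Epsilon | fish | juice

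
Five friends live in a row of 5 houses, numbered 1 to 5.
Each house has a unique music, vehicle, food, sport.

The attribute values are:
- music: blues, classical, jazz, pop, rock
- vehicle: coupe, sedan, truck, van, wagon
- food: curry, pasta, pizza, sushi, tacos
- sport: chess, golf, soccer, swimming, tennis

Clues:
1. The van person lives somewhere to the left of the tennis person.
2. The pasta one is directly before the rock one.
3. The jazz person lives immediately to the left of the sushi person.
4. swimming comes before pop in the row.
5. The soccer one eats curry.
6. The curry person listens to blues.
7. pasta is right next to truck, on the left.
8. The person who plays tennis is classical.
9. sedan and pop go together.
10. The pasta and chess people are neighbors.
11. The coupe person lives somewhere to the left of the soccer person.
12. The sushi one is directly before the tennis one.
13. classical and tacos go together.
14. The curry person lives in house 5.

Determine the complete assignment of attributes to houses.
Solution:

House | Music | Vehicle | Food | Sport
--------------------------------------
  1   | jazz | van | pasta | swimming
  2   | rock | truck | sushi | chess
  3   | classical | coupe | tacos | tennis
  4   | pop | sedan | pizza | golf
  5   | blues | wagon | curry | soccer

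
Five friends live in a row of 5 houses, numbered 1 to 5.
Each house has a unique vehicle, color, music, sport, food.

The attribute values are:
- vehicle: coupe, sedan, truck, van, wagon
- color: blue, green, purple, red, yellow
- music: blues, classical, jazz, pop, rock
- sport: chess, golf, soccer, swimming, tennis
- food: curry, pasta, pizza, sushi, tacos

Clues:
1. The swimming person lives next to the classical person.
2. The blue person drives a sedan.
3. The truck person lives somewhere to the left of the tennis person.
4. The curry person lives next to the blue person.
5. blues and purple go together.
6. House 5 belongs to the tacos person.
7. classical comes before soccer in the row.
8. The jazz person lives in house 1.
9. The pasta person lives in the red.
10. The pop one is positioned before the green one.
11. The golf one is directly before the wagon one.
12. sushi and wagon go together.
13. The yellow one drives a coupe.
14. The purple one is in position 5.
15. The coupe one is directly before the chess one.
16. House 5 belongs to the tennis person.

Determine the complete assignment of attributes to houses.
Solution:

House | Vehicle | Color | Music | Sport | Food
----------------------------------------------
  1   | coupe | yellow | jazz | swimming | curry
  2   | sedan | blue | classical | chess | pizza
  3   | truck | red | pop | golf | pasta
  4   | wagon | green | rock | soccer | sushi
  5   | van | purple | blues | tennis | tacos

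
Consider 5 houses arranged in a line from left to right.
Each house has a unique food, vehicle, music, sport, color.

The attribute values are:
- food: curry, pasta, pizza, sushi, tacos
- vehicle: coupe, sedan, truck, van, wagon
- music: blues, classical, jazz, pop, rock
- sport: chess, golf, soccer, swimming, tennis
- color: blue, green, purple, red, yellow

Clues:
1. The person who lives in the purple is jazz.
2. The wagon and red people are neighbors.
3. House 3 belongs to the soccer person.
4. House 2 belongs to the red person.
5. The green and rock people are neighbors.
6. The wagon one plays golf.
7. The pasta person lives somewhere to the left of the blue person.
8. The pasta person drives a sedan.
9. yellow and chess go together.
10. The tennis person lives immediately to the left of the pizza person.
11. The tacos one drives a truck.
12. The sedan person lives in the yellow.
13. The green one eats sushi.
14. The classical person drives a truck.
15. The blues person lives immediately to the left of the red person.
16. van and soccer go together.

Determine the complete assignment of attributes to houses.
Solution:

House | Food | Vehicle | Music | Sport | Color
----------------------------------------------
  1   | sushi | wagon | blues | golf | green
  2   | curry | coupe | rock | tennis | red
  3   | pizza | van | jazz | soccer | purple
  4   | pasta | sedan | pop | chess | yellow
  5   | tacos | truck | classical | swimming | blue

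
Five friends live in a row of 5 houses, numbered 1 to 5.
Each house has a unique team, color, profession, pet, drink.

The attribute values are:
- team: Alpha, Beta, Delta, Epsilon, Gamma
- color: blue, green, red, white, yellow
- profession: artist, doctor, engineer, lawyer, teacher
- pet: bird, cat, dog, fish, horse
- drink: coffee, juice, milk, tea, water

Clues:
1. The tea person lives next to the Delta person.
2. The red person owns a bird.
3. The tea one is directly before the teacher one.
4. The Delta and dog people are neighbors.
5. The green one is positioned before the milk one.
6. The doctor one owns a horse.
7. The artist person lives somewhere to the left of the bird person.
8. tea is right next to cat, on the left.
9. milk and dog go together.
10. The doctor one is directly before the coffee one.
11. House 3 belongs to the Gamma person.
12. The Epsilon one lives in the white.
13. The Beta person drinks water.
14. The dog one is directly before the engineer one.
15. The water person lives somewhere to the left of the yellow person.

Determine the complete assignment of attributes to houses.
Solution:

House | Team | Color | Profession | Pet | Drink
-----------------------------------------------
  1   | Epsilon | white | doctor | horse | tea
  2   | Delta | green | teacher | cat | coffee
  3   | Gamma | blue | artist | dog | milk
  4   | Beta | red | engineer | bird | water
  5   | Alpha | yellow | lawyer | fish | juice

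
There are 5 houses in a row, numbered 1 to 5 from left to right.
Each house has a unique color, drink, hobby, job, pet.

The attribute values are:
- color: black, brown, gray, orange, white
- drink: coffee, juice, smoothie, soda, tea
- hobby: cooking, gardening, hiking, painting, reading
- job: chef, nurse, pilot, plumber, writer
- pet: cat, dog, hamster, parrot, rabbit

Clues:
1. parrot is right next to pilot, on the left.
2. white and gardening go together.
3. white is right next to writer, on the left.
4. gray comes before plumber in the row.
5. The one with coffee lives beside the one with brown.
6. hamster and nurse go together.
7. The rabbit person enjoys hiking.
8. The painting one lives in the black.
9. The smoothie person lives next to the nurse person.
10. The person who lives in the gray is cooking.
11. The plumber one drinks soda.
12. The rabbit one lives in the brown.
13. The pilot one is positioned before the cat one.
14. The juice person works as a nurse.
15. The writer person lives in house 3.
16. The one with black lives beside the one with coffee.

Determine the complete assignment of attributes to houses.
Solution:

House | Color | Drink | Hobby | Job | Pet
-----------------------------------------
  1   | black | tea | painting | chef | parrot
  2   | white | coffee | gardening | pilot | dog
  3   | brown | smoothie | hiking | writer | rabbit
  4   | gray | juice | cooking | nurse | hamster
  5   | orange | soda | reading | plumber | cat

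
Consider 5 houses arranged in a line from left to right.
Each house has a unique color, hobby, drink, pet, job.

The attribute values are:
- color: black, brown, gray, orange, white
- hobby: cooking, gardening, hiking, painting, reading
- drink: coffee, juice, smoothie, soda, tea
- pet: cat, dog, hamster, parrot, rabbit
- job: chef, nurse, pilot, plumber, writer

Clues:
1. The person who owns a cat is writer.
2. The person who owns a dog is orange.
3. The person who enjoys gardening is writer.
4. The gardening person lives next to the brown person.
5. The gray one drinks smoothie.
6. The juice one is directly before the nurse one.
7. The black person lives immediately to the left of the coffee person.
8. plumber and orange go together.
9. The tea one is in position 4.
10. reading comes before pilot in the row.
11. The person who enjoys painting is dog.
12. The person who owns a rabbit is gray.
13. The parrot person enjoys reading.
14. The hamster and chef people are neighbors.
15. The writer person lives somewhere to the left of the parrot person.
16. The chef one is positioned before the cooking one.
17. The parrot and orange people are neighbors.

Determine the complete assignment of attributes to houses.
Solution:

House | Color | Hobby | Drink | Pet | Job
-----------------------------------------
  1   | black | gardening | juice | cat | writer
  2   | brown | hiking | coffee | hamster | nurse
  3   | white | reading | soda | parrot | chef
  4   | orange | painting | tea | dog | plumber
  5   | gray | cooking | smoothie | rabbit | pilot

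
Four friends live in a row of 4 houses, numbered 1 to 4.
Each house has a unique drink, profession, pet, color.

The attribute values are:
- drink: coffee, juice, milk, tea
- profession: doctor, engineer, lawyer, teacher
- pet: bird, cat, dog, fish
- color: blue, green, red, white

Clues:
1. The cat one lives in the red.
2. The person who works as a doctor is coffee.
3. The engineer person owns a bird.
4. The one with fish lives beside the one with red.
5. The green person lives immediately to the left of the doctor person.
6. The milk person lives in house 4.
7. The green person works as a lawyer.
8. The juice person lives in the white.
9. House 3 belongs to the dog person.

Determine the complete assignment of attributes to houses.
Solution:

House | Drink | Profession | Pet | Color
----------------------------------------
  1   | tea | lawyer | fish | green
  2   | coffee | doctor | cat | red
  3   | juice | teacher | dog | white
  4   | milk | engineer | bird | blue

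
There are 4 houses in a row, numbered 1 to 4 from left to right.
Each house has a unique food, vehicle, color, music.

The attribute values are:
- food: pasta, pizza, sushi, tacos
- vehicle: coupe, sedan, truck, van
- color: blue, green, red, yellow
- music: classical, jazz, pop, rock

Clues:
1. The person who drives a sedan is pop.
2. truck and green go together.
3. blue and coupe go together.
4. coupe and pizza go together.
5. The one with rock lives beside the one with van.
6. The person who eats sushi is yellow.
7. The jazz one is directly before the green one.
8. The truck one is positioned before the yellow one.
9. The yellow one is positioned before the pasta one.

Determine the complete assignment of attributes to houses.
Solution:

House | Food | Vehicle | Color | Music
--------------------------------------
  1   | pizza | coupe | blue | jazz
  2   | tacos | truck | green | rock
  3   | sushi | van | yellow | classical
  4   | pasta | sedan | red | pop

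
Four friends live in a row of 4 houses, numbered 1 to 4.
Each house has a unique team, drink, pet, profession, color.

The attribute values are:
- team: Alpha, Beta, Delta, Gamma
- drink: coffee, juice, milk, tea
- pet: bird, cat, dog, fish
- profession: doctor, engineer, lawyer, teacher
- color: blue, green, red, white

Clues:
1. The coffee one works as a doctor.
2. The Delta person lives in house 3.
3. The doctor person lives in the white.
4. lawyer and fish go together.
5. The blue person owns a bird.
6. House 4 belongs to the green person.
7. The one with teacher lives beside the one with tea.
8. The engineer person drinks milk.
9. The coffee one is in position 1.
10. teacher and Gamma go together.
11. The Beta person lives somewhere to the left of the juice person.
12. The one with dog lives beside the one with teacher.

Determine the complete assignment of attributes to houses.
Solution:

House | Team | Drink | Pet | Profession | Color
-----------------------------------------------
  1   | Beta | coffee | dog | doctor | white
  2   | Gamma | juice | bird | teacher | blue
  3   | Delta | tea | fish | lawyer | red
  4   | Alpha | milk | cat | engineer | green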